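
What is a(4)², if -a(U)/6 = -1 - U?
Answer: 900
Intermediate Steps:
a(U) = 6 + 6*U (a(U) = -6*(-1 - U) = 6 + 6*U)
a(4)² = (6 + 6*4)² = (6 + 24)² = 30² = 900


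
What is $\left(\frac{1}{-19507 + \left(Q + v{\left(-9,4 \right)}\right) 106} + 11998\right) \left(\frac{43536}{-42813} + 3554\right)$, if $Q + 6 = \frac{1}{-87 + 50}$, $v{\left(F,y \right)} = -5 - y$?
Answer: $\frac{474938966901664406}{11141298345} \approx 4.2629 \cdot 10^{7}$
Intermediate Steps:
$Q = - \frac{223}{37}$ ($Q = -6 + \frac{1}{-87 + 50} = -6 + \frac{1}{-37} = -6 - \frac{1}{37} = - \frac{223}{37} \approx -6.027$)
$\left(\frac{1}{-19507 + \left(Q + v{\left(-9,4 \right)}\right) 106} + 11998\right) \left(\frac{43536}{-42813} + 3554\right) = \left(\frac{1}{-19507 + \left(- \frac{223}{37} - 9\right) 106} + 11998\right) \left(\frac{43536}{-42813} + 3554\right) = \left(\frac{1}{-19507 + \left(- \frac{223}{37} - 9\right) 106} + 11998\right) \left(43536 \left(- \frac{1}{42813}\right) + 3554\right) = \left(\frac{1}{-19507 + \left(- \frac{223}{37} - 9\right) 106} + 11998\right) \left(- \frac{14512}{14271} + 3554\right) = \left(\frac{1}{-19507 - \frac{58936}{37}} + 11998\right) \frac{50704622}{14271} = \left(\frac{1}{- \frac{780695}{37}} + 11998\right) \frac{50704622}{14271} = \left(- \frac{37}{780695} + 11998\right) \frac{50704622}{14271} = \frac{9366778573}{780695} \cdot \frac{50704622}{14271} = \frac{474938966901664406}{11141298345}$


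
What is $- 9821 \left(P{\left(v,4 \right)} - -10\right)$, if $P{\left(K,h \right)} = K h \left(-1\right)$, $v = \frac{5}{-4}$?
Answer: $-147315$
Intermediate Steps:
$v = - \frac{5}{4}$ ($v = 5 \left(- \frac{1}{4}\right) = - \frac{5}{4} \approx -1.25$)
$P{\left(K,h \right)} = - K h$
$- 9821 \left(P{\left(v,4 \right)} - -10\right) = - 9821 \left(\left(-1\right) \left(- \frac{5}{4}\right) 4 - -10\right) = - 9821 \left(5 + 10\right) = \left(-9821\right) 15 = -147315$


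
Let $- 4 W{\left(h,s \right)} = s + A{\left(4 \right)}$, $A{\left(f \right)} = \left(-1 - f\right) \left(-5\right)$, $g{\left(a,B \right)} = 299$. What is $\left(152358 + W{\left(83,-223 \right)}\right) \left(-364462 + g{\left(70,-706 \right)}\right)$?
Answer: $- \frac{111002344845}{2} \approx -5.5501 \cdot 10^{10}$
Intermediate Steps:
$A{\left(f \right)} = 5 + 5 f$
$W{\left(h,s \right)} = - \frac{25}{4} - \frac{s}{4}$ ($W{\left(h,s \right)} = - \frac{s + \left(5 + 5 \cdot 4\right)}{4} = - \frac{s + \left(5 + 20\right)}{4} = - \frac{s + 25}{4} = - \frac{25 + s}{4} = - \frac{25}{4} - \frac{s}{4}$)
$\left(152358 + W{\left(83,-223 \right)}\right) \left(-364462 + g{\left(70,-706 \right)}\right) = \left(152358 - - \frac{99}{2}\right) \left(-364462 + 299\right) = \left(152358 + \left(- \frac{25}{4} + \frac{223}{4}\right)\right) \left(-364163\right) = \left(152358 + \frac{99}{2}\right) \left(-364163\right) = \frac{304815}{2} \left(-364163\right) = - \frac{111002344845}{2}$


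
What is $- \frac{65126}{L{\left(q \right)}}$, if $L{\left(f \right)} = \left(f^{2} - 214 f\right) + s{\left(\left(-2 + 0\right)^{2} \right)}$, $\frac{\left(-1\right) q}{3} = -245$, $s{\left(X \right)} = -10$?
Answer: $- \frac{65126}{382925} \approx -0.17008$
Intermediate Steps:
$q = 735$ ($q = \left(-3\right) \left(-245\right) = 735$)
$L{\left(f \right)} = -10 + f^{2} - 214 f$ ($L{\left(f \right)} = \left(f^{2} - 214 f\right) - 10 = -10 + f^{2} - 214 f$)
$- \frac{65126}{L{\left(q \right)}} = - \frac{65126}{-10 + 735^{2} - 157290} = - \frac{65126}{-10 + 540225 - 157290} = - \frac{65126}{382925}$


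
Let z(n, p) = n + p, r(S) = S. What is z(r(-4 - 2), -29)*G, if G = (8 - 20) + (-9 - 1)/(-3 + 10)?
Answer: 470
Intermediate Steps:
G = -94/7 (G = -12 - 10/7 = -94/7 ≈ -13.429)
z(r(-4 - 2), -29)*G = ((-4 - 2) - 29)*(-94/7) = (-6 - 29)*(-94/7) = -35*(-94/7) = 470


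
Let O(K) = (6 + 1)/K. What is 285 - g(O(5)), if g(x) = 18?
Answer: 267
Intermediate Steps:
O(K) = 7/K
285 - g(O(5)) = 285 - 1*18 = 285 - 18 = 267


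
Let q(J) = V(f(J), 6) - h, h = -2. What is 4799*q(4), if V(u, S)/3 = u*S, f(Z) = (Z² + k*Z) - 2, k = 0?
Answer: 1218946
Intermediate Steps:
f(Z) = -2 + Z² (f(Z) = (Z² + 0*Z) - 2 = (Z² + 0) - 2 = Z² - 2 = -2 + Z²)
V(u, S) = 3*S*u (V(u, S) = 3*(u*S) = 3*(S*u) = 3*S*u)
q(J) = -34 + 18*J² (q(J) = 3*6*(-2 + J²) - 1*(-2) = (-36 + 18*J²) + 2 = -34 + 18*J²)
4799*q(4) = 4799*(-34 + 18*4²) = 4799*(-34 + 18*16) = 4799*(-34 + 288) = 4799*254 = 1218946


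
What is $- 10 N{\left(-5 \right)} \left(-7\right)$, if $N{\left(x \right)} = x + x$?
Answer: $-700$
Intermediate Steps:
$N{\left(x \right)} = 2 x$
$- 10 N{\left(-5 \right)} \left(-7\right) = - 10 \cdot 2 \left(-5\right) \left(-7\right) = \left(-10\right) \left(-10\right) \left(-7\right) = 100 \left(-7\right) = -700$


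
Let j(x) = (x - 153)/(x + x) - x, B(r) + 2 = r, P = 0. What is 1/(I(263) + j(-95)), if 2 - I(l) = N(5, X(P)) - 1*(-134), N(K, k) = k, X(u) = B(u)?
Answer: -95/3201 ≈ -0.029678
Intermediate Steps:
B(r) = -2 + r
X(u) = -2 + u
j(x) = -x + (-153 + x)/(2*x) (j(x) = (-153 + x)/((2*x)) - x = (-153 + x)*(1/(2*x)) - x = (-153 + x)/(2*x) - x = -x + (-153 + x)/(2*x))
I(l) = -130 (I(l) = 2 - ((-2 + 0) - 1*(-134)) = 2 - (-2 + 134) = 2 - 1*132 = 2 - 132 = -130)
1/(I(263) + j(-95)) = 1/(-130 + (½ - 1*(-95) - 153/2/(-95))) = 1/(-130 + (½ + 95 - 153/2*(-1/95))) = 1/(-130 + (½ + 95 + 153/190)) = 1/(-130 + 9149/95) = 1/(-3201/95) = -95/3201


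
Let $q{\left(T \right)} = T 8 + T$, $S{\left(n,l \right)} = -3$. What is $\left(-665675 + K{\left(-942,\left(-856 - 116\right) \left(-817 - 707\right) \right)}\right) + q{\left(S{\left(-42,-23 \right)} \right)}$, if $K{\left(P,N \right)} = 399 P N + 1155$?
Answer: $-556769643971$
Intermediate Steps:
$K{\left(P,N \right)} = 1155 + 399 N P$ ($K{\left(P,N \right)} = 399 N P + 1155 = 1155 + 399 N P$)
$q{\left(T \right)} = 9 T$ ($q{\left(T \right)} = 8 T + T = 9 T$)
$\left(-665675 + K{\left(-942,\left(-856 - 116\right) \left(-817 - 707\right) \right)}\right) + q{\left(S{\left(-42,-23 \right)} \right)} = \left(-665675 + \left(1155 + 399 \left(-856 - 116\right) \left(-817 - 707\right) \left(-942\right)\right)\right) + 9 \left(-3\right) = \left(-665675 + \left(1155 + 399 \left(\left(-972\right) \left(-1524\right)\right) \left(-942\right)\right)\right) - 27 = \left(-665675 + \left(1155 + 399 \cdot 1481328 \left(-942\right)\right)\right) - 27 = \left(-665675 + \left(1155 - 556768979424\right)\right) - 27 = \left(-665675 - 556768978269\right) - 27 = -556769643944 - 27 = -556769643971$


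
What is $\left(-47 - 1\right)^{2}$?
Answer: $2304$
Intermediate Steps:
$\left(-47 - 1\right)^{2} = \left(-48\right)^{2} = 2304$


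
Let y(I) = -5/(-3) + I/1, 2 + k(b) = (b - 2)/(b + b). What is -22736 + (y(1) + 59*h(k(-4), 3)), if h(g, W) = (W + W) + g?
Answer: -269437/12 ≈ -22453.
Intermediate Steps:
k(b) = -2 + (-2 + b)/(2*b) (k(b) = -2 + (b - 2)/(b + b) = -2 + (-2 + b)/((2*b)) = -2 + (-2 + b)*(1/(2*b)) = -2 + (-2 + b)/(2*b))
y(I) = 5/3 + I (y(I) = -5*(-⅓) + I*1 = 5/3 + I)
h(g, W) = g + 2*W (h(g, W) = 2*W + g = g + 2*W)
-22736 + (y(1) + 59*h(k(-4), 3)) = -22736 + ((5/3 + 1) + 59*((-3/2 - 1/(-4)) + 2*3)) = -22736 + (8/3 + 59*((-3/2 - 1*(-¼)) + 6)) = -22736 + (8/3 + 59*((-3/2 + ¼) + 6)) = -22736 + (8/3 + 59*(-5/4 + 6)) = -22736 + (8/3 + 59*(19/4)) = -22736 + (8/3 + 1121/4) = -22736 + 3395/12 = -269437/12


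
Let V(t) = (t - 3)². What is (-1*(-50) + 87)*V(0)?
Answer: 1233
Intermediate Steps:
V(t) = (-3 + t)²
(-1*(-50) + 87)*V(0) = (-1*(-50) + 87)*(-3 + 0)² = (50 + 87)*(-3)² = 137*9 = 1233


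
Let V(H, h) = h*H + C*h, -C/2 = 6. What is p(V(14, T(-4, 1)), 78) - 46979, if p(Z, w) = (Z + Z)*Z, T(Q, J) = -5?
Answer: -46779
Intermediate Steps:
C = -12 (C = -2*6 = -12)
V(H, h) = -12*h + H*h (V(H, h) = h*H - 12*h = H*h - 12*h = -12*h + H*h)
p(Z, w) = 2*Z**2 (p(Z, w) = (2*Z)*Z = 2*Z**2)
p(V(14, T(-4, 1)), 78) - 46979 = 2*(-5*(-12 + 14))**2 - 46979 = 2*(-5*2)**2 - 46979 = 2*(-10)**2 - 46979 = 2*100 - 46979 = 200 - 46979 = -46779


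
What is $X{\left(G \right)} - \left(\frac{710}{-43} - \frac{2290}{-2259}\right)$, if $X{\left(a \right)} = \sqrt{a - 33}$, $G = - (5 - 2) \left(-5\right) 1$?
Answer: $\frac{1505420}{97137} + 3 i \sqrt{2} \approx 15.498 + 4.2426 i$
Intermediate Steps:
$G = 15$ ($G = \left(-1\right) 3 \left(-5\right) 1 = \left(-3\right) \left(-5\right) 1 = 15 \cdot 1 = 15$)
$X{\left(a \right)} = \sqrt{-33 + a}$
$X{\left(G \right)} - \left(\frac{710}{-43} - \frac{2290}{-2259}\right) = \sqrt{-33 + 15} - \left(\frac{710}{-43} - \frac{2290}{-2259}\right) = \sqrt{-18} - \left(710 \left(- \frac{1}{43}\right) - - \frac{2290}{2259}\right) = 3 i \sqrt{2} - \left(- \frac{710}{43} + \frac{2290}{2259}\right) = 3 i \sqrt{2} - - \frac{1505420}{97137} = 3 i \sqrt{2} + \frac{1505420}{97137} = \frac{1505420}{97137} + 3 i \sqrt{2}$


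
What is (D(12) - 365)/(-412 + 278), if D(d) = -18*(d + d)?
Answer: 797/134 ≈ 5.9478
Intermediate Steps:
D(d) = -36*d
(D(12) - 365)/(-412 + 278) = (-36*12 - 365)/(-412 + 278) = (-432 - 365)/(-134) = -797*(-1/134) = 797/134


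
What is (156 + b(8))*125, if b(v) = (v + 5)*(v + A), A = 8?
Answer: 45500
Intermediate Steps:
b(v) = (5 + v)*(8 + v) (b(v) = (v + 5)*(v + 8) = (5 + v)*(8 + v))
(156 + b(8))*125 = (156 + (40 + 8² + 13*8))*125 = (156 + (40 + 64 + 104))*125 = (156 + 208)*125 = 364*125 = 45500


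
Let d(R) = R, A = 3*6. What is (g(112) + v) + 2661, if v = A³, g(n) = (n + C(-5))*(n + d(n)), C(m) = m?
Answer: 32461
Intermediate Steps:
A = 18
g(n) = 2*n*(-5 + n) (g(n) = (n - 5)*(n + n) = (-5 + n)*(2*n) = 2*n*(-5 + n))
v = 5832 (v = 18³ = 5832)
(g(112) + v) + 2661 = (2*112*(-5 + 112) + 5832) + 2661 = (2*112*107 + 5832) + 2661 = (23968 + 5832) + 2661 = 29800 + 2661 = 32461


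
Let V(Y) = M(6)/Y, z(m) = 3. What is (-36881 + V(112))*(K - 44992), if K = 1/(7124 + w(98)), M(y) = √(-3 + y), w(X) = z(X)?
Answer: 11826187071023/7127 - 320657983*√3/798224 ≈ 1.6593e+9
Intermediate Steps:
w(X) = 3
K = 1/7127 (K = 1/(7124 + 3) = 1/7127 ≈ 0.00014031)
V(Y) = √3/Y (V(Y) = √(-3 + 6)/Y = √3/Y)
(-36881 + V(112))*(K - 44992) = (-36881 + √3/112)*(1/7127 - 44992) = (-36881 + √3*(1/112))*(-320657983/7127) = (-36881 + √3/112)*(-320657983/7127) = 11826187071023/7127 - 320657983*√3/798224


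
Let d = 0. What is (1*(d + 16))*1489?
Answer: 23824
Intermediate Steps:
(1*(d + 16))*1489 = (1*(0 + 16))*1489 = (1*16)*1489 = 16*1489 = 23824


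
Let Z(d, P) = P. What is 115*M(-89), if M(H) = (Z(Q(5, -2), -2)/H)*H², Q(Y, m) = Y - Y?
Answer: 20470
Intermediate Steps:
Q(Y, m) = 0
M(H) = -2*H (M(H) = (-2/H)*H² = -2*H)
115*M(-89) = 115*(-2*(-89)) = 115*178 = 20470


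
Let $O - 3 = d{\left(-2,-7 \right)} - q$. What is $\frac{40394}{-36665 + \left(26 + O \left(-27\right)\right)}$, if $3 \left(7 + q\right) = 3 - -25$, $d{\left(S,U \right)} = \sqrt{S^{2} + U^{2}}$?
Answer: $- \frac{82262381}{74649834} + \frac{20197 \sqrt{53}}{24883278} \approx -1.0961$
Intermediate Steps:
$q = \frac{7}{3}$ ($q = -7 + \frac{3 - -25}{3} = -7 + \frac{3 + 25}{3} = -7 + \frac{1}{3} \cdot 28 = -7 + \frac{28}{3} = \frac{7}{3} \approx 2.3333$)
$O = \frac{2}{3} + \sqrt{53}$ ($O = 3 + \left(\sqrt{\left(-2\right)^{2} + \left(-7\right)^{2}} - \frac{7}{3}\right) = 3 - \left(\frac{7}{3} - \sqrt{4 + 49}\right) = 3 - \left(\frac{7}{3} - \sqrt{53}\right) = \frac{2}{3} + \sqrt{53} \approx 7.9468$)
$\frac{40394}{-36665 + \left(26 + O \left(-27\right)\right)} = \frac{40394}{-36665 + \left(26 + \left(\frac{2}{3} + \sqrt{53}\right) \left(-27\right)\right)} = \frac{40394}{-36665 + \left(26 - \left(18 + 27 \sqrt{53}\right)\right)} = \frac{40394}{-36665 + \left(8 - 27 \sqrt{53}\right)} = \frac{40394}{-36657 - 27 \sqrt{53}}$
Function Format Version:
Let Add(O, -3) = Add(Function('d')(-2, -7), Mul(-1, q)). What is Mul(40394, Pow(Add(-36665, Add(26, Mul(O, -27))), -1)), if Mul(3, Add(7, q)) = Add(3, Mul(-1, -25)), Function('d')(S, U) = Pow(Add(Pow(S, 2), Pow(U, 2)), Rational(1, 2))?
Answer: Add(Rational(-82262381, 74649834), Mul(Rational(20197, 24883278), Pow(53, Rational(1, 2)))) ≈ -1.0961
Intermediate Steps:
q = Rational(7, 3) (q = Add(-7, Mul(Rational(1, 3), Add(3, Mul(-1, -25)))) = Add(-7, Mul(Rational(1, 3), Add(3, 25))) = Add(-7, Mul(Rational(1, 3), 28)) = Add(-7, Rational(28, 3)) = Rational(7, 3) ≈ 2.3333)
O = Add(Rational(2, 3), Pow(53, Rational(1, 2))) (O = Add(3, Add(Pow(Add(Pow(-2, 2), Pow(-7, 2)), Rational(1, 2)), Mul(-1, Rational(7, 3)))) = Add(3, Add(Pow(Add(4, 49), Rational(1, 2)), Rational(-7, 3))) = Add(3, Add(Pow(53, Rational(1, 2)), Rational(-7, 3))) = Add(3, Add(Rational(-7, 3), Pow(53, Rational(1, 2)))) = Add(Rational(2, 3), Pow(53, Rational(1, 2))) ≈ 7.9468)
Mul(40394, Pow(Add(-36665, Add(26, Mul(O, -27))), -1)) = Mul(40394, Pow(Add(-36665, Add(26, Mul(Add(Rational(2, 3), Pow(53, Rational(1, 2))), -27))), -1)) = Mul(40394, Pow(Add(-36665, Add(26, Add(-18, Mul(-27, Pow(53, Rational(1, 2)))))), -1)) = Mul(40394, Pow(Add(-36665, Add(8, Mul(-27, Pow(53, Rational(1, 2))))), -1)) = Mul(40394, Pow(Add(-36657, Mul(-27, Pow(53, Rational(1, 2)))), -1))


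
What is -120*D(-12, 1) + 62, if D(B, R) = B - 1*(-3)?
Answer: 1142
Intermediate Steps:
D(B, R) = 3 + B (D(B, R) = B + 3 = 3 + B)
-120*D(-12, 1) + 62 = -120*(3 - 12) + 62 = -120*(-9) + 62 = 1080 + 62 = 1142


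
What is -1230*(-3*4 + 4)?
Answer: 9840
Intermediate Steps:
-1230*(-3*4 + 4) = -1230*(-12 + 4) = -1230*(-8) = 9840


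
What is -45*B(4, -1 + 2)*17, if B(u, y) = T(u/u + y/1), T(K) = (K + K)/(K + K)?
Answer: -765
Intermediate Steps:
T(K) = 1 (T(K) = (2*K)/((2*K)) = (2*K)*(1/(2*K)) = 1)
B(u, y) = 1
-45*B(4, -1 + 2)*17 = -45*1*17 = -45*17 = -765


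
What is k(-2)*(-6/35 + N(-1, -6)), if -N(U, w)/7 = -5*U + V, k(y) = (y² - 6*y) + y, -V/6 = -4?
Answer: -14222/5 ≈ -2844.4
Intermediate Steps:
V = 24 (V = -6*(-4) = 24)
k(y) = y² - 5*y
N(U, w) = -168 + 35*U (N(U, w) = -7*(-5*U + 24) = -7*(24 - 5*U) = -168 + 35*U)
k(-2)*(-6/35 + N(-1, -6)) = (-2*(-5 - 2))*(-6/35 + (-168 + 35*(-1))) = (-2*(-7))*(-6*1/35 + (-168 - 35)) = 14*(-6/35 - 203) = 14*(-7111/35) = -14222/5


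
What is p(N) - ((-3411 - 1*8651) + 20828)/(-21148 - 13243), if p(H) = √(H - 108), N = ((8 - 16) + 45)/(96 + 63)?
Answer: 8766/34391 + I*√2724465/159 ≈ 0.25489 + 10.381*I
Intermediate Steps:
N = 37/159 (N = (-8 + 45)/159 = 37*(1/159) = 37/159 ≈ 0.23270)
p(H) = √(-108 + H)
p(N) - ((-3411 - 1*8651) + 20828)/(-21148 - 13243) = √(-108 + 37/159) - ((-3411 - 1*8651) + 20828)/(-21148 - 13243) = √(-17135/159) - ((-3411 - 8651) + 20828)/(-34391) = I*√2724465/159 - (-12062 + 20828)*(-1)/34391 = I*√2724465/159 - 8766*(-1)/34391 = I*√2724465/159 - 1*(-8766/34391) = I*√2724465/159 + 8766/34391 = 8766/34391 + I*√2724465/159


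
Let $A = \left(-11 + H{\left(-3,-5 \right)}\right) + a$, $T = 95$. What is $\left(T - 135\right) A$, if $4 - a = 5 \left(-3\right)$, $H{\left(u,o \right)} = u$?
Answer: $-200$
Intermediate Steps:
$a = 19$ ($a = 4 - 5 \left(-3\right) = 4 - -15 = 4 + 15 = 19$)
$A = 5$ ($A = \left(-11 - 3\right) + 19 = -14 + 19 = 5$)
$\left(T - 135\right) A = \left(95 - 135\right) 5 = \left(-40\right) 5 = -200$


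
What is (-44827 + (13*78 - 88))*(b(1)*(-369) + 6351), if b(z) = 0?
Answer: -278815251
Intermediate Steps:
(-44827 + (13*78 - 88))*(b(1)*(-369) + 6351) = (-44827 + (13*78 - 88))*(0*(-369) + 6351) = (-44827 + (1014 - 88))*(0 + 6351) = (-44827 + 926)*6351 = -43901*6351 = -278815251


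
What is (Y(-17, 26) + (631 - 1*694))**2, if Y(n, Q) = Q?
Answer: 1369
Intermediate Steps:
(Y(-17, 26) + (631 - 1*694))**2 = (26 + (631 - 1*694))**2 = (26 + (631 - 694))**2 = (26 - 63)**2 = (-37)**2 = 1369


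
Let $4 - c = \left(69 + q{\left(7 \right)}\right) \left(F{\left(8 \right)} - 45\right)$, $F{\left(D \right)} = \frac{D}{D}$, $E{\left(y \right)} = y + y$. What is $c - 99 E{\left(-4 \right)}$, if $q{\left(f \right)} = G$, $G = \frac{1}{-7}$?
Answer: $\frac{26780}{7} \approx 3825.7$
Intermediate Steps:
$E{\left(y \right)} = 2 y$
$F{\left(D \right)} = 1$
$G = - \frac{1}{7} \approx -0.14286$
$q{\left(f \right)} = - \frac{1}{7}$
$c = \frac{21236}{7}$ ($c = 4 - \left(69 - \frac{1}{7}\right) \left(1 - 45\right) = 4 - \frac{482}{7} \left(-44\right) = 4 - - \frac{21208}{7} = 4 + \frac{21208}{7} = \frac{21236}{7} \approx 3033.7$)
$c - 99 E{\left(-4 \right)} = \frac{21236}{7} - 99 \cdot 2 \left(-4\right) = \frac{21236}{7} - -792 = \frac{21236}{7} + 792 = \frac{26780}{7}$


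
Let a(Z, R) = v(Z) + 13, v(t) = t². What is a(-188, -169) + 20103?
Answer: 55460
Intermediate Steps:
a(Z, R) = 13 + Z² (a(Z, R) = Z² + 13 = 13 + Z²)
a(-188, -169) + 20103 = (13 + (-188)²) + 20103 = (13 + 35344) + 20103 = 35357 + 20103 = 55460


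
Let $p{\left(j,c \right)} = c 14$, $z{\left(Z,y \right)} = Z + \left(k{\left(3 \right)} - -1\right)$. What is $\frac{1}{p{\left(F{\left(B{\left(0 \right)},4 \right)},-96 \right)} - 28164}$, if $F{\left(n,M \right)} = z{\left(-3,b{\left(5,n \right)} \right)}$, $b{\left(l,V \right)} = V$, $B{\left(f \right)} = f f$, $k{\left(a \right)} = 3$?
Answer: $- \frac{1}{29508} \approx -3.3889 \cdot 10^{-5}$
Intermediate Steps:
$B{\left(f \right)} = f^{2}$
$z{\left(Z,y \right)} = 4 + Z$ ($z{\left(Z,y \right)} = Z + \left(3 - -1\right) = Z + \left(3 + 1\right) = Z + 4 = 4 + Z$)
$F{\left(n,M \right)} = 1$ ($F{\left(n,M \right)} = 4 - 3 = 1$)
$p{\left(j,c \right)} = 14 c$
$\frac{1}{p{\left(F{\left(B{\left(0 \right)},4 \right)},-96 \right)} - 28164} = \frac{1}{14 \left(-96\right) - 28164} = \frac{1}{-1344 - 28164} = \frac{1}{-29508} = - \frac{1}{29508}$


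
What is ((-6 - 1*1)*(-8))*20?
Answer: 1120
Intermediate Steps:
((-6 - 1*1)*(-8))*20 = ((-6 - 1)*(-8))*20 = -7*(-8)*20 = 56*20 = 1120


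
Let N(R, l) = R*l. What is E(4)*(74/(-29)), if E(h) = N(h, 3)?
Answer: -888/29 ≈ -30.621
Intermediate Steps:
E(h) = 3*h (E(h) = h*3 = 3*h)
E(4)*(74/(-29)) = (3*4)*(74/(-29)) = 12*(74*(-1/29)) = 12*(-74/29) = -888/29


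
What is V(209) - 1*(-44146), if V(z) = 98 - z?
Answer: 44035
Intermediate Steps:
V(209) - 1*(-44146) = (98 - 1*209) - 1*(-44146) = (98 - 209) + 44146 = -111 + 44146 = 44035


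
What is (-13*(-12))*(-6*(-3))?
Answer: 2808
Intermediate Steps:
(-13*(-12))*(-6*(-3)) = 156*18 = 2808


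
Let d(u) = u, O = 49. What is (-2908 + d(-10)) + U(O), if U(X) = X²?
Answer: -517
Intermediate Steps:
(-2908 + d(-10)) + U(O) = (-2908 - 10) + 49² = -2918 + 2401 = -517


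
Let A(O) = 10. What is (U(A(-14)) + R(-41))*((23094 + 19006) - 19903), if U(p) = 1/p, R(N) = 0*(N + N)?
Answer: 22197/10 ≈ 2219.7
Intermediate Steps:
R(N) = 0 (R(N) = 0*(2*N) = 0)
(U(A(-14)) + R(-41))*((23094 + 19006) - 19903) = (1/10 + 0)*((23094 + 19006) - 19903) = (1/10 + 0)*(42100 - 19903) = (1/10)*22197 = 22197/10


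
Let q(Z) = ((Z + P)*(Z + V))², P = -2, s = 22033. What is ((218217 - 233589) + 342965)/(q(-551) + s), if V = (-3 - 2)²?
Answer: 327593/84610032917 ≈ 3.8718e-6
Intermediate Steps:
V = 25 (V = (-5)² = 25)
q(Z) = (-2 + Z)²*(25 + Z)² (q(Z) = ((Z - 2)*(Z + 25))² = ((-2 + Z)*(25 + Z))² = (-2 + Z)²*(25 + Z)²)
((218217 - 233589) + 342965)/(q(-551) + s) = ((218217 - 233589) + 342965)/((-2 - 551)²*(25 - 551)² + 22033) = (-15372 + 342965)/((-553)²*(-526)² + 22033) = 327593/(305809*276676 + 22033) = 327593/(84610010884 + 22033) = 327593/84610032917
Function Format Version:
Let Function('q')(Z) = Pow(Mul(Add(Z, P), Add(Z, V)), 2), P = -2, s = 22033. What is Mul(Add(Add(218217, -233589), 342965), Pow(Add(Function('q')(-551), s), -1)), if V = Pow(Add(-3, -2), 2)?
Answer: Rational(327593, 84610032917) ≈ 3.8718e-6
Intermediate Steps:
V = 25 (V = Pow(-5, 2) = 25)
Function('q')(Z) = Mul(Pow(Add(-2, Z), 2), Pow(Add(25, Z), 2)) (Function('q')(Z) = Pow(Mul(Add(Z, -2), Add(Z, 25)), 2) = Pow(Mul(Add(-2, Z), Add(25, Z)), 2) = Mul(Pow(Add(-2, Z), 2), Pow(Add(25, Z), 2)))
Mul(Add(Add(218217, -233589), 342965), Pow(Add(Function('q')(-551), s), -1)) = Mul(Add(Add(218217, -233589), 342965), Pow(Add(Mul(Pow(Add(-2, -551), 2), Pow(Add(25, -551), 2)), 22033), -1)) = Mul(Add(-15372, 342965), Pow(Add(Mul(Pow(-553, 2), Pow(-526, 2)), 22033), -1)) = Mul(327593, Pow(Add(Mul(305809, 276676), 22033), -1)) = Mul(327593, Pow(Add(84610010884, 22033), -1)) = Mul(327593, Pow(84610032917, -1)) = Mul(327593, Rational(1, 84610032917)) = Rational(327593, 84610032917)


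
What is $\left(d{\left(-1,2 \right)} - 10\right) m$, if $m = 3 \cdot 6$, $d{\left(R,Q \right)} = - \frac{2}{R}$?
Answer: $-144$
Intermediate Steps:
$m = 18$
$\left(d{\left(-1,2 \right)} - 10\right) m = \left(- \frac{2}{-1} - 10\right) 18 = \left(\left(-2\right) \left(-1\right) - 10\right) 18 = \left(2 - 10\right) 18 = \left(-8\right) 18 = -144$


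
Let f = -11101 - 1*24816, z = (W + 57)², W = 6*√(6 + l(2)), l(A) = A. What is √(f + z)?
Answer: 2*√(-8095 + 342*√2) ≈ 174.49*I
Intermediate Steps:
W = 12*√2 (W = 6*√(6 + 2) = 6*√8 = 6*(2*√2) = 12*√2 ≈ 16.971)
z = (57 + 12*√2)² (z = (12*√2 + 57)² = (57 + 12*√2)² ≈ 5471.6)
f = -35917 (f = -11101 - 24816 = -35917)
√(f + z) = √(-35917 + (3537 + 1368*√2)) = √(-32380 + 1368*√2)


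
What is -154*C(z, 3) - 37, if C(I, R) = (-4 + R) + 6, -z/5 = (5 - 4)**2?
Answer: -807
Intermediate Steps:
z = -5 (z = -5*(5 - 4)**2 = -5*1**2 = -5*1 = -5)
C(I, R) = 2 + R
-154*C(z, 3) - 37 = -154*(2 + 3) - 37 = -154*5 - 37 = -770 - 37 = -807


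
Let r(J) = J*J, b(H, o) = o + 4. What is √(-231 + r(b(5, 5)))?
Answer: 5*I*√6 ≈ 12.247*I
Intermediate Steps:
b(H, o) = 4 + o
r(J) = J²
√(-231 + r(b(5, 5))) = √(-231 + (4 + 5)²) = √(-231 + 9²) = √(-231 + 81) = √(-150) = 5*I*√6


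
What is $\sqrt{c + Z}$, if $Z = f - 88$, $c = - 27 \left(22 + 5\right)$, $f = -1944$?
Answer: $i \sqrt{2761} \approx 52.545 i$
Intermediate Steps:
$c = -729$ ($c = \left(-27\right) 27 = -729$)
$Z = -2032$ ($Z = -1944 - 88 = -2032$)
$\sqrt{c + Z} = \sqrt{-729 - 2032} = \sqrt{-2761} = i \sqrt{2761}$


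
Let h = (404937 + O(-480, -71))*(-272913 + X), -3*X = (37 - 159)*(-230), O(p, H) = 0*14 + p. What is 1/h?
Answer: -1/114164594381 ≈ -8.7593e-12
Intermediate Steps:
O(p, H) = p (O(p, H) = 0 + p = p)
X = -28060/3 (X = -(37 - 159)*(-230)/3 = -(-122)*(-230)/3 = -1/3*28060 = -28060/3 ≈ -9353.3)
h = -114164594381 (h = (404937 - 480)*(-272913 - 28060/3) = 404457*(-846799/3) = -114164594381)
1/h = 1/(-114164594381) = -1/114164594381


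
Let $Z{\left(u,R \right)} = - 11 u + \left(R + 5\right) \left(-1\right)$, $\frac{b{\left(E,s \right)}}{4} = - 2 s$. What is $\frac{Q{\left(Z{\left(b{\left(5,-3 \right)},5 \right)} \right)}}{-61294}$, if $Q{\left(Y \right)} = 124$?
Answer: $- \frac{62}{30647} \approx -0.002023$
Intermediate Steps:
$b{\left(E,s \right)} = - 8 s$ ($b{\left(E,s \right)} = 4 \left(- 2 s\right) = - 8 s$)
$Z{\left(u,R \right)} = -5 - R - 11 u$ ($Z{\left(u,R \right)} = - 11 u + \left(5 + R\right) \left(-1\right) = - 11 u - \left(5 + R\right) = -5 - R - 11 u$)
$\frac{Q{\left(Z{\left(b{\left(5,-3 \right)},5 \right)} \right)}}{-61294} = \frac{124}{-61294} = 124 \left(- \frac{1}{61294}\right) = - \frac{62}{30647}$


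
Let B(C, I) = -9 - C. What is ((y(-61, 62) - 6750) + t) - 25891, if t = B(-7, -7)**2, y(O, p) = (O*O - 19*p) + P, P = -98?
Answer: -30192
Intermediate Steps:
y(O, p) = -98 + O**2 - 19*p (y(O, p) = (O*O - 19*p) - 98 = (O**2 - 19*p) - 98 = -98 + O**2 - 19*p)
t = 4 (t = (-9 - 1*(-7))**2 = (-9 + 7)**2 = (-2)**2 = 4)
((y(-61, 62) - 6750) + t) - 25891 = (((-98 + (-61)**2 - 19*62) - 6750) + 4) - 25891 = (((-98 + 3721 - 1178) - 6750) + 4) - 25891 = ((2445 - 6750) + 4) - 25891 = (-4305 + 4) - 25891 = -4301 - 25891 = -30192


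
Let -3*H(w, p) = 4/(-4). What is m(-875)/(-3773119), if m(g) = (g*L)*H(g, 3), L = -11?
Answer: -1375/1617051 ≈ -0.00085031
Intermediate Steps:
H(w, p) = ⅓ (H(w, p) = -4/(3*(-4)) = -4*(-1)/(3*4) = -⅓*(-1) = ⅓)
m(g) = -11*g/3 (m(g) = (g*(-11))*(⅓) = -11*g*(⅓) = -11*g/3)
m(-875)/(-3773119) = -11/3*(-875)/(-3773119) = (9625/3)*(-1/3773119) = -1375/1617051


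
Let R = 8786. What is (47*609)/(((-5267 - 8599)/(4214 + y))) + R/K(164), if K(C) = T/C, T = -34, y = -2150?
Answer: -1832351876/39287 ≈ -46640.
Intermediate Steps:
K(C) = -34/C
(47*609)/(((-5267 - 8599)/(4214 + y))) + R/K(164) = (47*609)/(((-5267 - 8599)/(4214 - 2150))) + 8786/((-34/164)) = 28623/((-13866/2064)) + 8786/((-34*1/164)) = 28623/((-13866*1/2064)) + 8786/(-17/82) = 28623/(-2311/344) + 8786*(-82/17) = 28623*(-344/2311) - 720452/17 = -9846312/2311 - 720452/17 = -1832351876/39287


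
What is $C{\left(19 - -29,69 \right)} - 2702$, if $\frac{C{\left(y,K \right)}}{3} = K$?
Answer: $-2495$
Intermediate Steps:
$C{\left(y,K \right)} = 3 K$
$C{\left(19 - -29,69 \right)} - 2702 = 3 \cdot 69 - 2702 = 207 - 2702 = -2495$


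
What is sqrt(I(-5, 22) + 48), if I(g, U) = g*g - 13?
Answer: 2*sqrt(15) ≈ 7.7460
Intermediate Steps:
I(g, U) = -13 + g**2 (I(g, U) = g**2 - 13 = -13 + g**2)
sqrt(I(-5, 22) + 48) = sqrt((-13 + (-5)**2) + 48) = sqrt((-13 + 25) + 48) = sqrt(12 + 48) = sqrt(60) = 2*sqrt(15)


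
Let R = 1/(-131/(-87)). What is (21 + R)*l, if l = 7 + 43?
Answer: 141900/131 ≈ 1083.2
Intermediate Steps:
R = 87/131 (R = 1/(-131*(-1/87)) = 1/(131/87) = 87/131 ≈ 0.66412)
l = 50
(21 + R)*l = (21 + 87/131)*50 = (2838/131)*50 = 141900/131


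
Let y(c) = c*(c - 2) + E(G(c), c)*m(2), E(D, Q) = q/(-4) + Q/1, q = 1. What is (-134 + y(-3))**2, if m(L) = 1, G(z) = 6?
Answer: 239121/16 ≈ 14945.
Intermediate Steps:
E(D, Q) = -1/4 + Q (E(D, Q) = 1/(-4) + Q/1 = 1*(-1/4) + Q*1 = -1/4 + Q)
y(c) = -1/4 + c + c*(-2 + c) (y(c) = c*(c - 2) + (-1/4 + c)*1 = c*(-2 + c) + (-1/4 + c) = -1/4 + c + c*(-2 + c))
(-134 + y(-3))**2 = (-134 + (-1/4 + (-3)**2 - 1*(-3)))**2 = (-134 + (-1/4 + 9 + 3))**2 = (-134 + 47/4)**2 = (-489/4)**2 = 239121/16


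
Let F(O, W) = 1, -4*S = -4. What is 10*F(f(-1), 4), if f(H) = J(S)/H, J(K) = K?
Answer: 10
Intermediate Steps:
S = 1 (S = -1/4*(-4) = 1)
f(H) = 1/H
10*F(f(-1), 4) = 10*1 = 10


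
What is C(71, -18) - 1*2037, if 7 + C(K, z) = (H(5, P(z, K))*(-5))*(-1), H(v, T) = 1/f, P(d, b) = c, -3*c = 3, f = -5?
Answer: -2045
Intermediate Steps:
c = -1 (c = -1/3*3 = -1)
P(d, b) = -1
H(v, T) = -1/5 (H(v, T) = 1/(-5) = -1/5)
C(K, z) = -8 (C(K, z) = -7 - 1/5*(-5)*(-1) = -7 + 1*(-1) = -7 - 1 = -8)
C(71, -18) - 1*2037 = -8 - 1*2037 = -8 - 2037 = -2045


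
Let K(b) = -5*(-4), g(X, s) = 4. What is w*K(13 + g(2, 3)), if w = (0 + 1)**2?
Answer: 20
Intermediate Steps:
K(b) = 20
w = 1 (w = 1**2 = 1)
w*K(13 + g(2, 3)) = 1*20 = 20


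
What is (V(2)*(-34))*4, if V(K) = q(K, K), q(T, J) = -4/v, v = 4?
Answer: 136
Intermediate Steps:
q(T, J) = -1 (q(T, J) = -4/4 = -4*¼ = -1)
V(K) = -1
(V(2)*(-34))*4 = -1*(-34)*4 = 34*4 = 136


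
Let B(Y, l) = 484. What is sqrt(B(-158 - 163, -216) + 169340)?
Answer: 4*sqrt(10614) ≈ 412.10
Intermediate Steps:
sqrt(B(-158 - 163, -216) + 169340) = sqrt(484 + 169340) = sqrt(169824) = 4*sqrt(10614)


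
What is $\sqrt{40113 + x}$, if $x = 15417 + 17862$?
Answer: $4 \sqrt{4587} \approx 270.91$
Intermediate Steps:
$x = 33279$
$\sqrt{40113 + x} = \sqrt{40113 + 33279} = \sqrt{73392} = 4 \sqrt{4587}$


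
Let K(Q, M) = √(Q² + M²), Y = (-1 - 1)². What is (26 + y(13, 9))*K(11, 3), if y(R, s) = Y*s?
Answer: 62*√130 ≈ 706.91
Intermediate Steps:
Y = 4 (Y = (-2)² = 4)
y(R, s) = 4*s
K(Q, M) = √(M² + Q²)
(26 + y(13, 9))*K(11, 3) = (26 + 4*9)*√(3² + 11²) = (26 + 36)*√(9 + 121) = 62*√130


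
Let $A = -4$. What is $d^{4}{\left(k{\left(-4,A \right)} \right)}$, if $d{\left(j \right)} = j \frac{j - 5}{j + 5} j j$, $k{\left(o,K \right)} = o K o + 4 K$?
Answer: $\frac{9183231066347929600000000}{81} \approx 1.1337 \cdot 10^{23}$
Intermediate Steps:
$k{\left(o,K \right)} = 4 K + K o^{2}$ ($k{\left(o,K \right)} = K o o + 4 K = K o^{2} + 4 K = 4 K + K o^{2}$)
$d{\left(j \right)} = \frac{j^{3} \left(-5 + j\right)}{5 + j}$ ($d{\left(j \right)} = j \frac{-5 + j}{5 + j} j^{2} = \frac{j \left(-5 + j\right)}{5 + j} j^{2} = \frac{j^{3} \left(-5 + j\right)}{5 + j}$)
$d^{4}{\left(k{\left(-4,A \right)} \right)} = \left(\frac{\left(- 4 \left(4 + \left(-4\right)^{2}\right)\right)^{3} \left(-5 - 4 \left(4 + \left(-4\right)^{2}\right)\right)}{5 - 4 \left(4 + \left(-4\right)^{2}\right)}\right)^{4} = \left(\frac{\left(- 4 \left(4 + 16\right)\right)^{3} \left(-5 - 4 \left(4 + 16\right)\right)}{5 - 4 \left(4 + 16\right)}\right)^{4} = \left(\frac{\left(\left(-4\right) 20\right)^{3} \left(-5 - 80\right)}{5 - 80}\right)^{4} = \left(\frac{\left(-80\right)^{3} \left(-5 - 80\right)}{5 - 80}\right)^{4} = \left(\left(-512000\right) \frac{1}{-75} \left(-85\right)\right)^{4} = \left(\left(-512000\right) \left(- \frac{1}{75}\right) \left(-85\right)\right)^{4} = \left(- \frac{1740800}{3}\right)^{4} = \frac{9183231066347929600000000}{81}$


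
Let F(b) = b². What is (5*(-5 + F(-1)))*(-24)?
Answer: 480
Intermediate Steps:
(5*(-5 + F(-1)))*(-24) = (5*(-5 + (-1)²))*(-24) = (5*(-5 + 1))*(-24) = (5*(-4))*(-24) = -20*(-24) = 480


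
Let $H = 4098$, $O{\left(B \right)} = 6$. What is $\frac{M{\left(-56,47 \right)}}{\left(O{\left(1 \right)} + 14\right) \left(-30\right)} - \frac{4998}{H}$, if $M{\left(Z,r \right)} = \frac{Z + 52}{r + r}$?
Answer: $- \frac{11744617}{9630300} \approx -1.2195$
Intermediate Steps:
$M{\left(Z,r \right)} = \frac{52 + Z}{2 r}$
$\frac{M{\left(-56,47 \right)}}{\left(O{\left(1 \right)} + 14\right) \left(-30\right)} - \frac{4998}{H} = \frac{\frac{1}{2} \cdot \frac{1}{47} \left(52 - 56\right)}{\left(6 + 14\right) \left(-30\right)} - \frac{4998}{4098} = \frac{\frac{1}{2} \cdot \frac{1}{47} \left(-4\right)}{20 \left(-30\right)} - \frac{833}{683} = - \frac{2}{47 \left(-600\right)} - \frac{833}{683} = \left(- \frac{2}{47}\right) \left(- \frac{1}{600}\right) - \frac{833}{683} = \frac{1}{14100} - \frac{833}{683} = - \frac{11744617}{9630300}$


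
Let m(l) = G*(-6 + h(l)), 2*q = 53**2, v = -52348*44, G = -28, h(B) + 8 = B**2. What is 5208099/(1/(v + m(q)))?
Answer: -299654678788413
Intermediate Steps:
h(B) = -8 + B**2
v = -2303312
q = 2809/2 (q = (1/2)*53**2 = (1/2)*2809 = 2809/2 ≈ 1404.5)
m(l) = 392 - 28*l**2 (m(l) = -28*(-6 + (-8 + l**2)) = -28*(-14 + l**2) = 392 - 28*l**2)
5208099/(1/(v + m(q))) = 5208099/(1/(-2303312 + (392 - 28*(2809/2)**2))) = 5208099/(1/(-2303312 + (392 - 28*7890481/4))) = 5208099/(1/(-2303312 + (392 - 55233367))) = 5208099/(1/(-2303312 - 55232975)) = 5208099/(1/(-57536287)) = 5208099/(-1/57536287) = 5208099*(-57536287) = -299654678788413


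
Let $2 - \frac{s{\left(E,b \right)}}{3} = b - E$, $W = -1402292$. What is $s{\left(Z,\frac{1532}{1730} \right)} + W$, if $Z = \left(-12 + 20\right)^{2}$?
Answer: $- \frac{1212813608}{865} \approx -1.4021 \cdot 10^{6}$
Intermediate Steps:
$Z = 64$ ($Z = 8^{2} = 64$)
$s{\left(E,b \right)} = 6 - 3 b + 3 E$ ($s{\left(E,b \right)} = 6 - 3 \left(b - E\right) = 6 + \left(- 3 b + 3 E\right) = 6 - 3 b + 3 E$)
$s{\left(Z,\frac{1532}{1730} \right)} + W = \left(6 - 3 \cdot \frac{1532}{1730} + 3 \cdot 64\right) - 1402292 = \left(6 - 3 \cdot 1532 \cdot \frac{1}{1730} + 192\right) - 1402292 = \left(6 - \frac{2298}{865} + 192\right) - 1402292 = \frac{168972}{865} - 1402292 = - \frac{1212813608}{865}$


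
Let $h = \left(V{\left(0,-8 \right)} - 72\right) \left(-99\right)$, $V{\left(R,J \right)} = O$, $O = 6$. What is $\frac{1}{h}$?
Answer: $\frac{1}{6534} \approx 0.00015305$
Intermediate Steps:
$V{\left(R,J \right)} = 6$
$h = 6534$ ($h = \left(6 - 72\right) \left(-99\right) = \left(-66\right) \left(-99\right) = 6534$)
$\frac{1}{h} = \frac{1}{6534}$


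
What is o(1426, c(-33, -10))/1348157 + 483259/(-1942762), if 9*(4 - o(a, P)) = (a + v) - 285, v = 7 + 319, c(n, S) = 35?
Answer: -651817902821/2619148189634 ≈ -0.24887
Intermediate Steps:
v = 326
o(a, P) = -5/9 - a/9 (o(a, P) = 4 - ((a + 326) - 285)/9 = 4 - ((326 + a) - 285)/9 = 4 - (41 + a)/9 = 4 + (-41/9 - a/9) = -5/9 - a/9)
o(1426, c(-33, -10))/1348157 + 483259/(-1942762) = (-5/9 - ⅑*1426)/1348157 + 483259/(-1942762) = (-5/9 - 1426/9)*(1/1348157) + 483259*(-1/1942762) = -159*1/1348157 - 483259/1942762 = -159/1348157 - 483259/1942762 = -651817902821/2619148189634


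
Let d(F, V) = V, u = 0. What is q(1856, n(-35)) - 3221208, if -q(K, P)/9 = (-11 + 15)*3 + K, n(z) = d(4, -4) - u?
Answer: -3238020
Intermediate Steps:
n(z) = -4 (n(z) = -4 - 1*0 = -4 + 0 = -4)
q(K, P) = -108 - 9*K (q(K, P) = -9*((-11 + 15)*3 + K) = -9*(4*3 + K) = -9*(12 + K) = -108 - 9*K)
q(1856, n(-35)) - 3221208 = (-108 - 9*1856) - 3221208 = (-108 - 16704) - 3221208 = -16812 - 3221208 = -3238020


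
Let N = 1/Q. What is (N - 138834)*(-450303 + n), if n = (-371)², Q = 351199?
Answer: 15244886968700830/351199 ≈ 4.3408e+10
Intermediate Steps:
n = 137641
N = 1/351199 ≈ 2.8474e-6
(N - 138834)*(-450303 + n) = (1/351199 - 138834)*(-450303 + 137641) = -48758361965/351199*(-312662) = 15244886968700830/351199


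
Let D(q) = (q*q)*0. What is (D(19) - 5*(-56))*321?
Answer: 89880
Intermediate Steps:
D(q) = 0 (D(q) = q²*0 = 0)
(D(19) - 5*(-56))*321 = (0 - 5*(-56))*321 = (0 + 280)*321 = 280*321 = 89880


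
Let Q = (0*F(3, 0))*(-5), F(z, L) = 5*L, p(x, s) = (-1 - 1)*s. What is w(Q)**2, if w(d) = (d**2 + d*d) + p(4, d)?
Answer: 0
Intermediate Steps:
p(x, s) = -2*s
Q = 0 (Q = (0*(5*0))*(-5) = (0*0)*(-5) = 0*(-5) = 0)
w(d) = -2*d + 2*d**2 (w(d) = (d**2 + d*d) - 2*d = (d**2 + d**2) - 2*d = 2*d**2 - 2*d = -2*d + 2*d**2)
w(Q)**2 = (2*0*(-1 + 0))**2 = (2*0*(-1))**2 = 0**2 = 0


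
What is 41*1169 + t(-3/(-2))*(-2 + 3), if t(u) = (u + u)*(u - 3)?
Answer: 95849/2 ≈ 47925.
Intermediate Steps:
t(u) = 2*u*(-3 + u) (t(u) = (2*u)*(-3 + u) = 2*u*(-3 + u))
41*1169 + t(-3/(-2))*(-2 + 3) = 41*1169 + (2*(-3/(-2))*(-3 - 3/(-2)))*(-2 + 3) = 47929 + (2*(-3*(-1/2))*(-3 - 3*(-1/2)))*1 = 47929 + (2*(3/2)*(-3 + 3/2))*1 = 47929 + (2*(3/2)*(-3/2))*1 = 47929 - 9/2*1 = 47929 - 9/2 = 95849/2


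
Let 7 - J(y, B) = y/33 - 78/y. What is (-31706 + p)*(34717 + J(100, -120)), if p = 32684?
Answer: 9338414581/275 ≈ 3.3958e+7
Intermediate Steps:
J(y, B) = 7 + 78/y - y/33 (J(y, B) = 7 - (y/33 - 78/y) = 7 - (-78/y + y/33) = 7 + (78/y - y/33) = 7 + 78/y - y/33)
(-31706 + p)*(34717 + J(100, -120)) = (-31706 + 32684)*(34717 + (7 + 78/100 - 1/33*100)) = 978*(34717 + (7 + 78*(1/100) - 100/33)) = 978*(34717 + (7 + 39/50 - 100/33)) = 978*(34717 + 7837/1650) = 978*(57290887/1650) = 9338414581/275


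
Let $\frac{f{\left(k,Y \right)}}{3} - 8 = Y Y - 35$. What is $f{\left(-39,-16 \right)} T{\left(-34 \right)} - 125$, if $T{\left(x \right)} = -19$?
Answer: $-13178$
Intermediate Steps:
$f{\left(k,Y \right)} = -81 + 3 Y^{2}$ ($f{\left(k,Y \right)} = 24 + 3 \left(Y Y - 35\right) = 24 + 3 \left(Y^{2} - 35\right) = 24 + 3 \left(-35 + Y^{2}\right) = 24 + \left(-105 + 3 Y^{2}\right) = -81 + 3 Y^{2}$)
$f{\left(-39,-16 \right)} T{\left(-34 \right)} - 125 = \left(-81 + 3 \left(-16\right)^{2}\right) \left(-19\right) - 125 = \left(-81 + 3 \cdot 256\right) \left(-19\right) - 125 = \left(-81 + 768\right) \left(-19\right) - 125 = 687 \left(-19\right) - 125 = -13053 - 125 = -13178$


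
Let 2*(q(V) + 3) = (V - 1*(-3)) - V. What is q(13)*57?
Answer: -171/2 ≈ -85.500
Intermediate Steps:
q(V) = -3/2 (q(V) = -3 + ((V - 1*(-3)) - V)/2 = -3 + ((V + 3) - V)/2 = -3 + ((3 + V) - V)/2 = -3 + (½)*3 = -3 + 3/2 = -3/2)
q(13)*57 = -3/2*57 = -171/2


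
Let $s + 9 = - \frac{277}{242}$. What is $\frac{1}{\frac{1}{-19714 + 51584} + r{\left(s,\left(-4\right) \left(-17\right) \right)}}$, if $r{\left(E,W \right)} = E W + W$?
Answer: $- \frac{3856270}{2397962419} \approx -0.0016081$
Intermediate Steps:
$s = - \frac{2455}{242}$ ($s = -9 - \frac{277}{242} = - \frac{2455}{242} \approx -10.145$)
$r{\left(E,W \right)} = W + E W$
$\frac{1}{\frac{1}{-19714 + 51584} + r{\left(s,\left(-4\right) \left(-17\right) \right)}} = \frac{1}{\frac{1}{-19714 + 51584} + \left(-4\right) \left(-17\right) \left(1 - \frac{2455}{242}\right)} = \frac{1}{\frac{1}{31870} + 68 \left(- \frac{2213}{242}\right)} = \frac{1}{\frac{1}{31870} - \frac{75242}{121}} = \frac{1}{- \frac{2397962419}{3856270}} = - \frac{3856270}{2397962419}$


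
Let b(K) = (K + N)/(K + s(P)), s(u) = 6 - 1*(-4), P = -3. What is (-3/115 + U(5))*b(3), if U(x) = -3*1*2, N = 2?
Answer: -693/299 ≈ -2.3177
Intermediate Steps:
s(u) = 10 (s(u) = 6 + 4 = 10)
b(K) = (2 + K)/(10 + K) (b(K) = (K + 2)/(K + 10) = (2 + K)/(10 + K))
U(x) = -6 (U(x) = -3*2 = -6)
(-3/115 + U(5))*b(3) = (-3/115 - 6)*((2 + 3)/(10 + 3)) = (-3*1/115 - 6)*(5/13) = (-3/115 - 6)*((1/13)*5) = -693/115*5/13 = -693/299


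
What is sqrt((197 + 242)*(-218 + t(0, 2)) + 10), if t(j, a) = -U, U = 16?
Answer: 2*I*sqrt(25679) ≈ 320.49*I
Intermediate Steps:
t(j, a) = -16 (t(j, a) = -1*16 = -16)
sqrt((197 + 242)*(-218 + t(0, 2)) + 10) = sqrt((197 + 242)*(-218 - 16) + 10) = sqrt(439*(-234) + 10) = sqrt(-102726 + 10) = sqrt(-102716) = 2*I*sqrt(25679)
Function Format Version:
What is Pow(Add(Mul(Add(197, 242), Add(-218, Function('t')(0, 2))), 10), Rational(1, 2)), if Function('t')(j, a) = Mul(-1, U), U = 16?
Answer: Mul(2, I, Pow(25679, Rational(1, 2))) ≈ Mul(320.49, I)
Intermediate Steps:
Function('t')(j, a) = -16 (Function('t')(j, a) = Mul(-1, 16) = -16)
Pow(Add(Mul(Add(197, 242), Add(-218, Function('t')(0, 2))), 10), Rational(1, 2)) = Pow(Add(Mul(Add(197, 242), Add(-218, -16)), 10), Rational(1, 2)) = Pow(Add(Mul(439, -234), 10), Rational(1, 2)) = Pow(Add(-102726, 10), Rational(1, 2)) = Pow(-102716, Rational(1, 2)) = Mul(2, I, Pow(25679, Rational(1, 2)))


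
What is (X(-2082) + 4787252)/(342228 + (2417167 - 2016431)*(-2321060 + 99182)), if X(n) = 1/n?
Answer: -9967058663/1853783985078360 ≈ -5.3766e-6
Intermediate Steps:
(X(-2082) + 4787252)/(342228 + (2417167 - 2016431)*(-2321060 + 99182)) = (1/(-2082) + 4787252)/(342228 + (2417167 - 2016431)*(-2321060 + 99182)) = (-1/2082 + 4787252)/(342228 + 400736*(-2221878)) = 9967058663/(2082*(342228 - 890386502208)) = (9967058663/2082)/(-890386159980) = (9967058663/2082)*(-1/890386159980) = -9967058663/1853783985078360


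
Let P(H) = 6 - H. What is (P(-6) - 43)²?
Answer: 961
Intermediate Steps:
(P(-6) - 43)² = ((6 - 1*(-6)) - 43)² = ((6 + 6) - 43)² = (12 - 43)² = (-31)² = 961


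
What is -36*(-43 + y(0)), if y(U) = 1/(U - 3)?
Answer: 1560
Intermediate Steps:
y(U) = 1/(-3 + U)
-36*(-43 + y(0)) = -36*(-43 + 1/(-3 + 0)) = -36*(-43 + 1/(-3)) = -36*(-43 - ⅓) = -36*(-130/3) = 1560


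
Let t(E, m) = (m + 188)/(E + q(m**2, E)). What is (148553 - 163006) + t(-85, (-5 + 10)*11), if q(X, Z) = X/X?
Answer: -404765/28 ≈ -14456.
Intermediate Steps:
q(X, Z) = 1
t(E, m) = (188 + m)/(1 + E) (t(E, m) = (m + 188)/(E + 1) = (188 + m)/(1 + E))
(148553 - 163006) + t(-85, (-5 + 10)*11) = (148553 - 163006) + (188 + (-5 + 10)*11)/(1 - 85) = -14453 + (188 + 5*11)/(-84) = -14453 - (188 + 55)/84 = -14453 - 1/84*243 = -14453 - 81/28 = -404765/28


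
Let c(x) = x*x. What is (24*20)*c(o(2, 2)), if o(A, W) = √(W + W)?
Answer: 1920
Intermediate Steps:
o(A, W) = √2*√W (o(A, W) = √(2*W) = √2*√W)
c(x) = x²
(24*20)*c(o(2, 2)) = (24*20)*(√2*√2)² = 480*2² = 480*4 = 1920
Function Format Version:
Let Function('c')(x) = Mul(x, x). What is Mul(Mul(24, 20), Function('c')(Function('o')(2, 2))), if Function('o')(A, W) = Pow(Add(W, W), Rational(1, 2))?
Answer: 1920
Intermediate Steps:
Function('o')(A, W) = Mul(Pow(2, Rational(1, 2)), Pow(W, Rational(1, 2))) (Function('o')(A, W) = Pow(Mul(2, W), Rational(1, 2)) = Mul(Pow(2, Rational(1, 2)), Pow(W, Rational(1, 2))))
Function('c')(x) = Pow(x, 2)
Mul(Mul(24, 20), Function('c')(Function('o')(2, 2))) = Mul(Mul(24, 20), Pow(Mul(Pow(2, Rational(1, 2)), Pow(2, Rational(1, 2))), 2)) = Mul(480, Pow(2, 2)) = Mul(480, 4) = 1920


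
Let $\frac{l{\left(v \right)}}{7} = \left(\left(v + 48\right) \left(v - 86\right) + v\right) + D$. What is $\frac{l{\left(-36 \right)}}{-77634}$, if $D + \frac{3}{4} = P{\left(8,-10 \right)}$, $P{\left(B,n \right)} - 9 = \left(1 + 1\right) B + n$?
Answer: $\frac{13867}{103512} \approx 0.13397$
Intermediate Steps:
$P{\left(B,n \right)} = 9 + n + 2 B$ ($P{\left(B,n \right)} = 9 + \left(\left(1 + 1\right) B + n\right) = 9 + \left(2 B + n\right) = 9 + \left(n + 2 B\right) = 9 + n + 2 B$)
$D = \frac{57}{4}$ ($D = - \frac{3}{4} + \left(9 - 10 + 2 \cdot 8\right) = - \frac{3}{4} + \left(9 - 10 + 16\right) = - \frac{3}{4} + 15 = \frac{57}{4} \approx 14.25$)
$l{\left(v \right)} = \frac{399}{4} + 7 v + 7 \left(-86 + v\right) \left(48 + v\right)$ ($l{\left(v \right)} = 7 \left(\left(\left(v + 48\right) \left(v - 86\right) + v\right) + \frac{57}{4}\right) = 7 \left(\left(\left(48 + v\right) \left(-86 + v\right) + v\right) + \frac{57}{4}\right) = 7 \left(\left(\left(-86 + v\right) \left(48 + v\right) + v\right) + \frac{57}{4}\right) = 7 \left(\left(v + \left(-86 + v\right) \left(48 + v\right)\right) + \frac{57}{4}\right) = 7 \left(\frac{57}{4} + v + \left(-86 + v\right) \left(48 + v\right)\right) = \frac{399}{4} + 7 v + 7 \left(-86 + v\right) \left(48 + v\right)$)
$\frac{l{\left(-36 \right)}}{-77634} = \frac{- \frac{115185}{4} - -9324 + 7 \left(-36\right)^{2}}{-77634} = \left(- \frac{115185}{4} + 9324 + 7 \cdot 1296\right) \left(- \frac{1}{77634}\right) = \left(- \frac{115185}{4} + 9324 + 9072\right) \left(- \frac{1}{77634}\right) = \left(- \frac{41601}{4}\right) \left(- \frac{1}{77634}\right) = \frac{13867}{103512}$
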